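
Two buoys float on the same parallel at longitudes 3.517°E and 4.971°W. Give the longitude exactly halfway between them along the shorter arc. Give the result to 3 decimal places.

Signed shortest Δλ from +3.517° to -4.971° is -8.488°.
Midpoint longitude = +3.517° + (-8.488°)/2 = +3.517° − 4.244° = -0.727°.

0.727°W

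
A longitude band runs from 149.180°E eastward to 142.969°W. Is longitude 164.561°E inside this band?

Yes

Band width going east from +149.180° to -142.969°: ((-142.969 − 149.180) mod 360) = 67.851°.
Offset of +164.561° east of the west edge: ((164.561 − 149.180) mod 360) = 15.381°.
15.381° ≤ 67.851° ⇒ inside.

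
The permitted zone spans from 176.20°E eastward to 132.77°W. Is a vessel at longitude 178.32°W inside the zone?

Yes

Band width going east from +176.20° to -132.77°: ((-132.77 − 176.20) mod 360) = 51.03°.
Offset of -178.32° east of the west edge: ((-178.32 − 176.20) mod 360) = 5.48°.
5.48° ≤ 51.03° ⇒ inside.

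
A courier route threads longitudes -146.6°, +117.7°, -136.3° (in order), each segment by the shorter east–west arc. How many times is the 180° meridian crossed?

Leg 1: -146.6° → +117.7°, shortest Δλ = -95.7° (west) — crosses 180°.
Leg 2: +117.7° → -136.3°, shortest Δλ = 106.0° (east) — crosses 180°.
Total crossings: 2.

2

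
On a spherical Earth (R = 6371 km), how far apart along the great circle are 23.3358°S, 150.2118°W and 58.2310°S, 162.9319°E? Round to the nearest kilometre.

5353 km

Δλ = 162.9319 − -150.2118 = 313.1437°; wrapped into (−180°, 180°]: -46.8563°.
Δφ = -58.2310 − -23.3358 = -34.8952°.
a = sin²(Δφ/2) + cos φ₁ · cos φ₂ · sin²(Δλ/2) = 0.166323.
c = 2·atan2(√a, √(1−a)) = 0.84015 rad → d = 6371·c ≈ 5352.57 km.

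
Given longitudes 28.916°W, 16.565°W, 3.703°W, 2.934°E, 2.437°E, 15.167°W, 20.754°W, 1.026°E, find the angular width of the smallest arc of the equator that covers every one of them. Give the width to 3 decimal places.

Sort the longitudes: -28.916°, -20.754°, -16.565°, -15.167°, -3.703°, +1.026°, +2.437°, +2.934°.
Eastward gaps between consecutive values (wrapping around): 8.162°, 4.189°, 1.398°, 11.464°, 4.729°, 1.411°, 0.497°, 328.150°.
Largest gap = 328.150° ⇒ minimal covering band is its complement: 360° − 328.150° = 31.850°.
Band runs from -28.916° eastward to +2.934°.

31.850°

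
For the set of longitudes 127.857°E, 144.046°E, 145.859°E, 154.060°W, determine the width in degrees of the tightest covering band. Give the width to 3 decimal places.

Sort the longitudes: -154.060°, +127.857°, +144.046°, +145.859°.
Eastward gaps between consecutive values (wrapping around): 281.917°, 16.189°, 1.813°, 60.081°.
Largest gap = 281.917° ⇒ minimal covering band is its complement: 360° − 281.917° = 78.083°.
Band runs from +127.857° eastward to -154.060°, crossing the antimeridian.

78.083°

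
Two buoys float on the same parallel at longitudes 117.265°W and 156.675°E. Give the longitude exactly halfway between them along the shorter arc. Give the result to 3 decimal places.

Signed shortest Δλ from -117.265° to +156.675° is -86.060°.
Midpoint longitude = -117.265° + (-86.060°)/2 = -117.265° − 43.030° = -160.295°.
(The naïve average (-117.265 + +156.675)/2 = 19.705° is on the wrong side of the globe.)

160.295°W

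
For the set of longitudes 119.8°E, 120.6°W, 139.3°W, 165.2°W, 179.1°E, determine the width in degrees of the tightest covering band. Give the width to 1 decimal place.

Sort the longitudes: -165.2°, -139.3°, -120.6°, +119.8°, +179.1°.
Eastward gaps between consecutive values (wrapping around): 25.9°, 18.7°, 240.4°, 59.3°, 15.7°.
Largest gap = 240.4° ⇒ minimal covering band is its complement: 360° − 240.4° = 119.6°.
Band runs from +119.8° eastward to -120.6°, crossing the antimeridian.

119.6°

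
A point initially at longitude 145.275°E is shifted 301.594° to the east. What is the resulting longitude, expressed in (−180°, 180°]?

Start at +145.275°; shift +301.594° → +446.869°.
+446.869° lies outside (−180°, 180°]; subtract 360° → +86.869°.

86.869°E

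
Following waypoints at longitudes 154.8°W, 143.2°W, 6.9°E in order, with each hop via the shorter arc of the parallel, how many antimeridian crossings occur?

Leg 1: -154.8° → -143.2°, shortest Δλ = 11.6° (east) — does not cross 180°.
Leg 2: -143.2° → +6.9°, shortest Δλ = 150.1° (east) — does not cross 180°.
Total crossings: 0.

0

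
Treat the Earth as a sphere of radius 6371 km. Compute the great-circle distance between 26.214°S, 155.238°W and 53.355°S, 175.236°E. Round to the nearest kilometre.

Δλ = 175.236 − -155.238 = 330.474°; wrapped into (−180°, 180°]: -29.526°.
Δφ = -53.355 − -26.214 = -27.141°.
a = sin²(Δφ/2) + cos φ₁ · cos φ₂ · sin²(Δλ/2) = 0.089827.
c = 2·atan2(√a, √(1−a)) = 0.60878 rad → d = 6371·c ≈ 3878.54 km.

3879 km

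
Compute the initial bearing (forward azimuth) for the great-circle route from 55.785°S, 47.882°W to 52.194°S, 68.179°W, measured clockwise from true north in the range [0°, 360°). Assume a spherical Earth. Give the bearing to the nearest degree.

Δλ = -68.179 − -47.882 = -20.297°.
θ = atan2( sin Δλ · cos φ₂ , cos φ₁ · sin φ₂ − sin φ₁ · cos φ₂ · cos Δλ )
  = atan2(-0.21264, 0.03116) = -81.664° → normalised to [0°, 360°): 278.336°.

278°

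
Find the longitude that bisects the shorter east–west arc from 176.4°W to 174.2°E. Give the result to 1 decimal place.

178.9°E

Signed shortest Δλ from -176.4° to +174.2° is -9.4°.
Midpoint longitude = -176.4° + (-9.4°)/2 = -176.4° − 4.7° = -181.1°.
Normalise into (−180°, 180°]: +178.9°.
(The naïve average (-176.4 + +174.2)/2 = -1.1° is on the wrong side of the globe.)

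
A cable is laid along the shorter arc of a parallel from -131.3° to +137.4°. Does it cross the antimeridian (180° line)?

Yes

Naïve |137.4 − -131.3| = 268.7° > 180°, so the shorter arc goes the other way round — across 180°.
Signed shortest Δλ = ((137.4 − -131.3 + 180) mod 360) − 180 = -91.3°.
Going west by 91.3° from -131.3° passes through 180° before reaching +137.4°.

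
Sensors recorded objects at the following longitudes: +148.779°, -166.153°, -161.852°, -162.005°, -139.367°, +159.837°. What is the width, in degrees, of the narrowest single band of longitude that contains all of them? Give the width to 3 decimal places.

Sort the longitudes: -166.153°, -162.005°, -161.852°, -139.367°, +148.779°, +159.837°.
Eastward gaps between consecutive values (wrapping around): 4.148°, 0.153°, 22.485°, 288.146°, 11.058°, 34.010°.
Largest gap = 288.146° ⇒ minimal covering band is its complement: 360° − 288.146° = 71.854°.
Band runs from +148.779° eastward to -139.367°, crossing the antimeridian.

71.854°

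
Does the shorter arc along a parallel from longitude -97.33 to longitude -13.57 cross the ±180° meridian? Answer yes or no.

Signed shortest Δλ = ((-13.57 − -97.33 + 180) mod 360) − 180 = 83.76°.
Going east by 83.76° from -97.33° reaches -13.57° without touching 180°.

No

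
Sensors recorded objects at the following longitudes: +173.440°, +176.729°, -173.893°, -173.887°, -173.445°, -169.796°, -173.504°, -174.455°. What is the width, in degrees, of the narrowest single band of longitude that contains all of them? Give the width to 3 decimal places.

Sort the longitudes: -174.455°, -173.893°, -173.887°, -173.504°, -173.445°, -169.796°, +173.440°, +176.729°.
Eastward gaps between consecutive values (wrapping around): 0.562°, 0.006°, 0.383°, 0.059°, 3.649°, 343.236°, 3.289°, 8.816°.
Largest gap = 343.236° ⇒ minimal covering band is its complement: 360° − 343.236° = 16.764°.
Band runs from +173.440° eastward to -169.796°, crossing the antimeridian.

16.764°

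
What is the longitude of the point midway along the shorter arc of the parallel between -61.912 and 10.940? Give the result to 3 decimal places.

Signed shortest Δλ from -61.912° to +10.940° is +72.852°.
Midpoint longitude = -61.912° + (+72.852°)/2 = -61.912° + 36.426° = -25.486°.

-25.486°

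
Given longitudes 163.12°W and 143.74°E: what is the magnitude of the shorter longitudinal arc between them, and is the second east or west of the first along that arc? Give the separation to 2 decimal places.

Raw difference: 143.74 − -163.12 = 306.86°.
Normalise into (−180°, 180°]: 306.86° − 360° = -53.14°.
Negative ⇒ the second point lies to the west; separation 53.14°.

53.14° west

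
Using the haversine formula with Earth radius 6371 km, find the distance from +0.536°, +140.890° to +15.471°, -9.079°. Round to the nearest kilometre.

Δλ = -9.079 − 140.890 = -149.969°.
Δφ = 15.471 − 0.536 = 14.935°.
a = sin²(Δφ/2) + cos φ₁ · cos φ₂ · sin²(Δλ/2) = 0.915926.
c = 2·atan2(√a, √(1−a)) = 2.55323 rad → d = 6371·c ≈ 16266.65 km.

16267 km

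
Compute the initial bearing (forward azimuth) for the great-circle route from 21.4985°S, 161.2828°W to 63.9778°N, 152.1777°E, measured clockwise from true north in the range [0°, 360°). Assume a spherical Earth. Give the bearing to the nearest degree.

341°

Δλ = 152.1777 − -161.2828 = 313.4605°; wrapped into (−180°, 180°]: -46.5395°.
θ = atan2( sin Δλ · cos φ₂ , cos φ₁ · sin φ₂ − sin φ₁ · cos φ₂ · cos Δλ )
  = atan2(-0.31844, 0.94670) = -18.592° → normalised to [0°, 360°): 341.408°.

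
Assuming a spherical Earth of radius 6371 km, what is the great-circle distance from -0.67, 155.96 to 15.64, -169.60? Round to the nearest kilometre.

Δλ = -169.60 − 155.96 = -325.56°; wrapped into (−180°, 180°]: 34.44°.
Δφ = 15.64 − -0.67 = 16.31°.
a = sin²(Δφ/2) + cos φ₁ · cos φ₂ · sin²(Δλ/2) = 0.104512.
c = 2·atan2(√a, √(1−a)) = 0.65839 rad → d = 6371·c ≈ 4194.62 km.

4195 km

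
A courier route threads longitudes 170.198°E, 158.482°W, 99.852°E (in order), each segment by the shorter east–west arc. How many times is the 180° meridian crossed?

Leg 1: +170.198° → -158.482°, shortest Δλ = 31.32° (east) — crosses 180°.
Leg 2: -158.482° → +99.852°, shortest Δλ = -101.666° (west) — crosses 180°.
Total crossings: 2.

2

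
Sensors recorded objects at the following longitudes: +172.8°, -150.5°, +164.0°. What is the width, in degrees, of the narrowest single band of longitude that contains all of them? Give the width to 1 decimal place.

45.5°

Sort the longitudes: -150.5°, +164.0°, +172.8°.
Eastward gaps between consecutive values (wrapping around): 314.5°, 8.8°, 36.7°.
Largest gap = 314.5° ⇒ minimal covering band is its complement: 360° − 314.5° = 45.5°.
Band runs from +164.0° eastward to -150.5°, crossing the antimeridian.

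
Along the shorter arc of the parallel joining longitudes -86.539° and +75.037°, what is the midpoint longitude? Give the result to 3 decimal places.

Signed shortest Δλ from -86.539° to +75.037° is +161.576°.
Midpoint longitude = -86.539° + (+161.576°)/2 = -86.539° + 80.788° = -5.751°.

-5.751°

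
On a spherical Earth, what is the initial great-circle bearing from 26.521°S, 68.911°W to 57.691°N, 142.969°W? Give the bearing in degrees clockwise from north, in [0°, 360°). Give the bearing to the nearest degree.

Δλ = -142.969 − -68.911 = -74.058°.
θ = atan2( sin Δλ · cos φ₂ , cos φ₁ · sin φ₂ − sin φ₁ · cos φ₂ · cos Δλ )
  = atan2(-0.51393, 0.82179) = -32.021° → normalised to [0°, 360°): 327.979°.

328°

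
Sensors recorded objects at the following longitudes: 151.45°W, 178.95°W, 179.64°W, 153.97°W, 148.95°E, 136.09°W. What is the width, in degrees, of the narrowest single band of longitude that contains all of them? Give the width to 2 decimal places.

Sort the longitudes: -179.64°, -178.95°, -153.97°, -151.45°, -136.09°, +148.95°.
Eastward gaps between consecutive values (wrapping around): 0.69°, 24.98°, 2.52°, 15.36°, 285.04°, 31.41°.
Largest gap = 285.04° ⇒ minimal covering band is its complement: 360° − 285.04° = 74.96°.
Band runs from +148.95° eastward to -136.09°, crossing the antimeridian.

74.96°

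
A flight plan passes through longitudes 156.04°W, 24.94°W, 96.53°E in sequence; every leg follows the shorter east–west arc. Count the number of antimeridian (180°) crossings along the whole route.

Leg 1: -156.04° → -24.94°, shortest Δλ = 131.1° (east) — does not cross 180°.
Leg 2: -24.94° → +96.53°, shortest Δλ = 121.47° (east) — does not cross 180°.
Total crossings: 0.

0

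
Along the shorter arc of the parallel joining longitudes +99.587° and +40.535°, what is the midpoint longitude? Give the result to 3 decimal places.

Signed shortest Δλ from +99.587° to +40.535° is -59.052°.
Midpoint longitude = +99.587° + (-59.052°)/2 = +99.587° − 29.526° = +70.061°.

+70.061°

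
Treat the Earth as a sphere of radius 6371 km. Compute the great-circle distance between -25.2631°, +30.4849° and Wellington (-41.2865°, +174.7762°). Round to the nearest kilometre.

Δλ = 174.7762 − 30.4849 = 144.2913°.
Δφ = -41.2865 − -25.2631 = -16.0234°.
a = sin²(Δφ/2) + cos φ₁ · cos φ₂ · sin²(Δλ/2) = 0.635098.
c = 2·atan2(√a, √(1−a)) = 1.84439 rad → d = 6371·c ≈ 11750.63 km.

11751 km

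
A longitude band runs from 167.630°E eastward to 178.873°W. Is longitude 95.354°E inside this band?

Band width going east from +167.630° to -178.873°: ((-178.873 − 167.630) mod 360) = 13.497°.
Offset of +95.354° east of the west edge: ((95.354 − 167.630) mod 360) = 287.724°.
287.724° > 13.497° ⇒ outside.

No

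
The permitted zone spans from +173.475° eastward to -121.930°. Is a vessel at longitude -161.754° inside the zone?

Yes

Band width going east from +173.475° to -121.930°: ((-121.930 − 173.475) mod 360) = 64.595°.
Offset of -161.754° east of the west edge: ((-161.754 − 173.475) mod 360) = 24.771°.
24.771° ≤ 64.595° ⇒ inside.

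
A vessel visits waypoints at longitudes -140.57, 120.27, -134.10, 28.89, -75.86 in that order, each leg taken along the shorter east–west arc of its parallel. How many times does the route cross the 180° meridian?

Leg 1: -140.57° → +120.27°, shortest Δλ = -99.16° (west) — crosses 180°.
Leg 2: +120.27° → -134.10°, shortest Δλ = 105.63° (east) — crosses 180°.
Leg 3: -134.10° → +28.89°, shortest Δλ = 162.99° (east) — does not cross 180°.
Leg 4: +28.89° → -75.86°, shortest Δλ = -104.75° (west) — does not cross 180°.
Total crossings: 2.

2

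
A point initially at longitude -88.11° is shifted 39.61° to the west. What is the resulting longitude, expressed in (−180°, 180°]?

-127.72°

Start at -88.11°; shift −39.61° → -127.72°.
-127.72° already lies in (−180°, 180°].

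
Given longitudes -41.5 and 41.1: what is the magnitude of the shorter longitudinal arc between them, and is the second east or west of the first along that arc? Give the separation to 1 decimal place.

82.6° east

Raw difference: 41.1 − -41.5 = 82.6°.
Normalise into (−180°, 180°]: 82.6° stays 82.6°.
Positive ⇒ the second point lies to the east; separation 82.6°.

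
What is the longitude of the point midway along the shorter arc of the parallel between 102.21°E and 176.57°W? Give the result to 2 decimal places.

Signed shortest Δλ from +102.21° to -176.57° is +81.22°.
Midpoint longitude = +102.21° + (+81.22°)/2 = +102.21° + 40.61° = +142.82°.
(The naïve average (+102.21 + -176.57)/2 = -37.18° is on the wrong side of the globe.)

142.82°E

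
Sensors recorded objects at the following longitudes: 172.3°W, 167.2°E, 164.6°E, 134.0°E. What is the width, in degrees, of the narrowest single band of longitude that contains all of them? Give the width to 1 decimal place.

Sort the longitudes: -172.3°, +134.0°, +164.6°, +167.2°.
Eastward gaps between consecutive values (wrapping around): 306.3°, 30.6°, 2.6°, 20.5°.
Largest gap = 306.3° ⇒ minimal covering band is its complement: 360° − 306.3° = 53.7°.
Band runs from +134.0° eastward to -172.3°, crossing the antimeridian.

53.7°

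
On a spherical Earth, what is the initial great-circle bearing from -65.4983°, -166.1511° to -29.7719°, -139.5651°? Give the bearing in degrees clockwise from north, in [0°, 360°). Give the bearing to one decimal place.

Δλ = -139.5651 − -166.1511 = 26.5860°.
θ = atan2( sin Δλ · cos φ₂ , cos φ₁ · sin φ₂ − sin φ₁ · cos φ₂ · cos Δλ )
  = atan2(0.38847, 0.50040) = 37.823° → normalised to [0°, 360°): 37.823°.

37.8°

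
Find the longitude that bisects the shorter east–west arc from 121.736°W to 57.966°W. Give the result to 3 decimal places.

Signed shortest Δλ from -121.736° to -57.966° is +63.770°.
Midpoint longitude = -121.736° + (+63.770°)/2 = -121.736° + 31.885° = -89.851°.

89.851°W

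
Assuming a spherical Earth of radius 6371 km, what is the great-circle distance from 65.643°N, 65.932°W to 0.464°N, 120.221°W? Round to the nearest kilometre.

Δλ = -120.221 − -65.932 = -54.289°.
Δφ = 0.464 − 65.643 = -65.179°.
a = sin²(Δφ/2) + cos φ₁ · cos φ₂ · sin²(Δλ/2) = 0.375951.
c = 2·atan2(√a, √(1−a)) = 1.32008 rad → d = 6371·c ≈ 8410.23 km.

8410 km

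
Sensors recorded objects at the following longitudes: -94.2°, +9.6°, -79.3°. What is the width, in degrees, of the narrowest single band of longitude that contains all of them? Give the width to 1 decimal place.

Sort the longitudes: -94.2°, -79.3°, +9.6°.
Eastward gaps between consecutive values (wrapping around): 14.9°, 88.9°, 256.2°.
Largest gap = 256.2° ⇒ minimal covering band is its complement: 360° − 256.2° = 103.8°.
Band runs from -94.2° eastward to +9.6°.

103.8°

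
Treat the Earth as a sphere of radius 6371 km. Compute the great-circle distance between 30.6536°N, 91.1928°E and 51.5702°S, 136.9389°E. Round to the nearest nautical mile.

5494 nmi

Δλ = 136.9389 − 91.1928 = 45.7461°.
Δφ = -51.5702 − 30.6536 = -82.2238°.
a = sin²(Δφ/2) + cos φ₁ · cos φ₂ · sin²(Δλ/2) = 0.513131.
c = 2·atan2(√a, √(1−a)) = 1.59706 rad → d = 6371·c ≈ 10174.88 km ≈ 5493.99 nmi.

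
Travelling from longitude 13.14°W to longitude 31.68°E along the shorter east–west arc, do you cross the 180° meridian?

No

Signed shortest Δλ = ((31.68 − -13.14 + 180) mod 360) − 180 = 44.82°.
Going east by 44.82° from -13.14° reaches +31.68° without touching 180°.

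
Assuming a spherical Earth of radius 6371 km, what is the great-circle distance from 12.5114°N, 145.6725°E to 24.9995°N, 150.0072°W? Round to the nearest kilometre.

6854 km

Δλ = -150.0072 − 145.6725 = -295.6797°; wrapped into (−180°, 180°]: 64.3203°.
Δφ = 24.9995 − 12.5114 = 12.4881°.
a = sin²(Δφ/2) + cos φ₁ · cos φ₂ · sin²(Δλ/2) = 0.262517.
c = 2·atan2(√a, √(1−a)) = 1.07587 rad → d = 6371·c ≈ 6854.37 km.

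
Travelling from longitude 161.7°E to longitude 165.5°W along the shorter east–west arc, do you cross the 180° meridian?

Naïve |-165.5 − 161.7| = 327.2° > 180°, so the shorter arc goes the other way round — across 180°.
Signed shortest Δλ = ((-165.5 − 161.7 + 180) mod 360) − 180 = 32.8°.
Going east by 32.8° from +161.7° passes through 180° before reaching -165.5°.

Yes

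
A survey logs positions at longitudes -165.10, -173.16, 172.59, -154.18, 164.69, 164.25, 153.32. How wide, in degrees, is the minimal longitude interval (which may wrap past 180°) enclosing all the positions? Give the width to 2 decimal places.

Sort the longitudes: -173.16°, -165.10°, -154.18°, +153.32°, +164.25°, +164.69°, +172.59°.
Eastward gaps between consecutive values (wrapping around): 8.06°, 10.92°, 307.50°, 10.93°, 0.44°, 7.90°, 14.25°.
Largest gap = 307.50° ⇒ minimal covering band is its complement: 360° − 307.50° = 52.50°.
Band runs from +153.32° eastward to -154.18°, crossing the antimeridian.

52.50°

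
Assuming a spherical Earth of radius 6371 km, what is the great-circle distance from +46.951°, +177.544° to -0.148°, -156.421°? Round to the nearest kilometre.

5816 km

Δλ = -156.421 − 177.544 = -333.965°; wrapped into (−180°, 180°]: 26.035°.
Δφ = -0.148 − 46.951 = -47.099°.
a = sin²(Δφ/2) + cos φ₁ · cos φ₂ · sin²(Δλ/2) = 0.194267.
c = 2·atan2(√a, √(1−a)) = 0.91289 rad → d = 6371·c ≈ 5815.99 km.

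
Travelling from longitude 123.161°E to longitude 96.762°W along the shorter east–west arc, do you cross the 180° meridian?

Yes

Naïve |-96.762 − 123.161| = 219.923° > 180°, so the shorter arc goes the other way round — across 180°.
Signed shortest Δλ = ((-96.762 − 123.161 + 180) mod 360) − 180 = 140.077°.
Going east by 140.077° from +123.161° passes through 180° before reaching -96.762°.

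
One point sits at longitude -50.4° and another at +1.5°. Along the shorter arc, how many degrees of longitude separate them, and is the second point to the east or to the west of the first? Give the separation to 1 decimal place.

Raw difference: 1.5 − -50.4 = 51.9°.
Normalise into (−180°, 180°]: 51.9° stays 51.9°.
Positive ⇒ the second point lies to the east; separation 51.9°.

51.9° east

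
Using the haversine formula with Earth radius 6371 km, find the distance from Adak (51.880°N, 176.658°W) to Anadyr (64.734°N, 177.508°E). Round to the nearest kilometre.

1468 km

Δλ = 177.508 − -176.658 = 354.166°; wrapped into (−180°, 180°]: -5.834°.
Δφ = 64.734 − 51.880 = 12.854°.
a = sin²(Δφ/2) + cos φ₁ · cos φ₂ · sin²(Δλ/2) = 0.013212.
c = 2·atan2(√a, √(1−a)) = 0.23040 rad → d = 6371·c ≈ 1467.87 km.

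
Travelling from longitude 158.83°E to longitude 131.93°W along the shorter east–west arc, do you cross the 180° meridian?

Naïve |-131.93 − 158.83| = 290.76° > 180°, so the shorter arc goes the other way round — across 180°.
Signed shortest Δλ = ((-131.93 − 158.83 + 180) mod 360) − 180 = 69.24°.
Going east by 69.24° from +158.83° passes through 180° before reaching -131.93°.

Yes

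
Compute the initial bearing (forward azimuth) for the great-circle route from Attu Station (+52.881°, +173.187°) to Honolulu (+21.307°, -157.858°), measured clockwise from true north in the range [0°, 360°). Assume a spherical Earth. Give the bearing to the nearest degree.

134°

Δλ = -157.858 − 173.187 = -331.045°; wrapped into (−180°, 180°]: 28.955°.
θ = atan2( sin Δλ · cos φ₂ , cos φ₁ · sin φ₂ − sin φ₁ · cos φ₂ · cos Δλ )
  = atan2(0.45103, -0.43074) = 133.682° → normalised to [0°, 360°): 133.682°.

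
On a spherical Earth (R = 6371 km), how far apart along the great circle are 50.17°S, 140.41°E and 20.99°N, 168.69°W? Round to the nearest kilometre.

Δλ = -168.69 − 140.41 = -309.10°; wrapped into (−180°, 180°]: 50.90°.
Δφ = 20.99 − -50.17 = 71.16°.
a = sin²(Δφ/2) + cos φ₁ · cos φ₂ · sin²(Δλ/2) = 0.448966.
c = 2·atan2(√a, √(1−a)) = 1.46855 rad → d = 6371·c ≈ 9356.14 km.

9356 km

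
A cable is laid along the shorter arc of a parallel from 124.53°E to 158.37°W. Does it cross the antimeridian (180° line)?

Naïve |-158.37 − 124.53| = 282.9° > 180°, so the shorter arc goes the other way round — across 180°.
Signed shortest Δλ = ((-158.37 − 124.53 + 180) mod 360) − 180 = 77.1°.
Going east by 77.1° from +124.53° passes through 180° before reaching -158.37°.

Yes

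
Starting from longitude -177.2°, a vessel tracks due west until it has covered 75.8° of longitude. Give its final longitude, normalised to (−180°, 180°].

Start at -177.2°; shift −75.8° → -253.0°.
-253.0° lies outside (−180°, 180°]; add 360° → +107.0°.

+107.0°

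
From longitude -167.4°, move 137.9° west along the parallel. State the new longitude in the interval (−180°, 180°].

+54.7°

Start at -167.4°; shift −137.9° → -305.3°.
-305.3° lies outside (−180°, 180°]; add 360° → +54.7°.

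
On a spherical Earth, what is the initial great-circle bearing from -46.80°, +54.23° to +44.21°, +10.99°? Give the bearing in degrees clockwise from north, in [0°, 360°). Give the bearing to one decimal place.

330.2°

Δλ = 10.99 − 54.23 = -43.24°.
θ = atan2( sin Δλ · cos φ₂ , cos φ₁ · sin φ₂ − sin φ₁ · cos φ₂ · cos Δλ )
  = atan2(-0.49104, 0.85798) = -29.784° → normalised to [0°, 360°): 330.216°.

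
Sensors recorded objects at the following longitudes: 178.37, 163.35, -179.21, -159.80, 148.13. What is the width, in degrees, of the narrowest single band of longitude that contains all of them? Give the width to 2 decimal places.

Sort the longitudes: -179.21°, -159.80°, +148.13°, +163.35°, +178.37°.
Eastward gaps between consecutive values (wrapping around): 19.41°, 307.93°, 15.22°, 15.02°, 2.42°.
Largest gap = 307.93° ⇒ minimal covering band is its complement: 360° − 307.93° = 52.07°.
Band runs from +148.13° eastward to -159.80°, crossing the antimeridian.

52.07°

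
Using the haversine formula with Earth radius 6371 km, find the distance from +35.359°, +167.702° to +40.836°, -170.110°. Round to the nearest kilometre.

Δλ = -170.110 − 167.702 = -337.812°; wrapped into (−180°, 180°]: 22.188°.
Δφ = 40.836 − 35.359 = 5.477°.
a = sin²(Δφ/2) + cos φ₁ · cos φ₂ · sin²(Δλ/2) = 0.025128.
c = 2·atan2(√a, √(1−a)) = 0.31838 rad → d = 6371·c ≈ 2028.40 km.

2028 km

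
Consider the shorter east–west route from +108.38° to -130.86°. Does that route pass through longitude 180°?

Yes

Naïve |-130.86 − 108.38| = 239.24° > 180°, so the shorter arc goes the other way round — across 180°.
Signed shortest Δλ = ((-130.86 − 108.38 + 180) mod 360) − 180 = 120.76°.
Going east by 120.76° from +108.38° passes through 180° before reaching -130.86°.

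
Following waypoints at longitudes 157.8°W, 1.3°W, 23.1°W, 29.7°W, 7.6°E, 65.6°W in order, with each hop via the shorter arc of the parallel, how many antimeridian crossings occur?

0

Leg 1: -157.8° → -1.3°, shortest Δλ = 156.5° (east) — does not cross 180°.
Leg 2: -1.3° → -23.1°, shortest Δλ = -21.8° (west) — does not cross 180°.
Leg 3: -23.1° → -29.7°, shortest Δλ = -6.6° (west) — does not cross 180°.
Leg 4: -29.7° → +7.6°, shortest Δλ = 37.3° (east) — does not cross 180°.
Leg 5: +7.6° → -65.6°, shortest Δλ = -73.2° (west) — does not cross 180°.
Total crossings: 0.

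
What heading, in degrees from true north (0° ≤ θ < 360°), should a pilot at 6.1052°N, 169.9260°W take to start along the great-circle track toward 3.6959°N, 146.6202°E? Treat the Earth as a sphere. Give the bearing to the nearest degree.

Δλ = 146.6202 − -169.9260 = 316.5462°; wrapped into (−180°, 180°]: -43.4538°.
θ = atan2( sin Δλ · cos φ₂ , cos φ₁ · sin φ₂ − sin φ₁ · cos φ₂ · cos Δλ )
  = atan2(-0.68634, -0.01295) = -91.081° → normalised to [0°, 360°): 268.919°.

269°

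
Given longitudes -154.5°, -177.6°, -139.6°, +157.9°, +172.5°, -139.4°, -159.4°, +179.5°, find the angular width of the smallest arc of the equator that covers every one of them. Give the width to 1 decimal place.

62.7°

Sort the longitudes: -177.6°, -159.4°, -154.5°, -139.6°, -139.4°, +157.9°, +172.5°, +179.5°.
Eastward gaps between consecutive values (wrapping around): 18.2°, 4.9°, 14.9°, 0.2°, 297.3°, 14.6°, 7.0°, 2.9°.
Largest gap = 297.3° ⇒ minimal covering band is its complement: 360° − 297.3° = 62.7°.
Band runs from +157.9° eastward to -139.4°, crossing the antimeridian.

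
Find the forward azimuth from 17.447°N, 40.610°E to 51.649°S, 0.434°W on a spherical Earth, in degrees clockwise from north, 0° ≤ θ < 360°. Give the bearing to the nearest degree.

205°

Δλ = -0.434 − 40.610 = -41.044°.
θ = atan2( sin Δλ · cos φ₂ , cos φ₁ · sin φ₂ − sin φ₁ · cos φ₂ · cos Δλ )
  = atan2(-0.40743, -0.88845) = -155.365° → normalised to [0°, 360°): 204.635°.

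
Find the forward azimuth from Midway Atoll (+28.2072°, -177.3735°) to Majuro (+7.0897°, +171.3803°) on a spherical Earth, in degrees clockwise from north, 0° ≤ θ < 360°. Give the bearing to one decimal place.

Δλ = 171.3803 − -177.3735 = 348.7538°; wrapped into (−180°, 180°]: -11.2462°.
θ = atan2( sin Δλ · cos φ₂ , cos φ₁ · sin φ₂ − sin φ₁ · cos φ₂ · cos Δλ )
  = atan2(-0.19353, -0.35128) = -151.148° → normalised to [0°, 360°): 208.852°.

208.9°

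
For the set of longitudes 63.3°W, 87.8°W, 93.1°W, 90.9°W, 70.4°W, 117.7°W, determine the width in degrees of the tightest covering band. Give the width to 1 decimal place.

54.4°

Sort the longitudes: -117.7°, -93.1°, -90.9°, -87.8°, -70.4°, -63.3°.
Eastward gaps between consecutive values (wrapping around): 24.6°, 2.2°, 3.1°, 17.4°, 7.1°, 305.6°.
Largest gap = 305.6° ⇒ minimal covering band is its complement: 360° − 305.6° = 54.4°.
Band runs from -117.7° eastward to -63.3°.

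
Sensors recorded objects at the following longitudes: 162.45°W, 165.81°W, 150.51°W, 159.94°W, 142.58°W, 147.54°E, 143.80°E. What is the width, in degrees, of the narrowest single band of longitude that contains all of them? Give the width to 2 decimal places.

Sort the longitudes: -165.81°, -162.45°, -159.94°, -150.51°, -142.58°, +143.80°, +147.54°.
Eastward gaps between consecutive values (wrapping around): 3.36°, 2.51°, 9.43°, 7.93°, 286.38°, 3.74°, 46.65°.
Largest gap = 286.38° ⇒ minimal covering band is its complement: 360° − 286.38° = 73.62°.
Band runs from +143.80° eastward to -142.58°, crossing the antimeridian.

73.62°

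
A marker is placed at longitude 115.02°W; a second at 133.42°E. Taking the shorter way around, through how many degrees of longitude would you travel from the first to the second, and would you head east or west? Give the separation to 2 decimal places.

111.56° west

Raw difference: 133.42 − -115.02 = 248.44°.
Normalise into (−180°, 180°]: 248.44° − 360° = -111.56°.
Negative ⇒ the second point lies to the west; separation 111.56°.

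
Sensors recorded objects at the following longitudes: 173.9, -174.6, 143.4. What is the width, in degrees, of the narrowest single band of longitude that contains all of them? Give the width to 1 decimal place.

Sort the longitudes: -174.6°, +143.4°, +173.9°.
Eastward gaps between consecutive values (wrapping around): 318.0°, 30.5°, 11.5°.
Largest gap = 318.0° ⇒ minimal covering band is its complement: 360° − 318.0° = 42.0°.
Band runs from +143.4° eastward to -174.6°, crossing the antimeridian.

42.0°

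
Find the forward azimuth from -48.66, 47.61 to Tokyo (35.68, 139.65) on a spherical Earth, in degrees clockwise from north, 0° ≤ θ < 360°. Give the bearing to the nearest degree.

Δλ = 139.65 − 47.61 = 92.04°.
θ = atan2( sin Δλ · cos φ₂ , cos φ₁ · sin φ₂ − sin φ₁ · cos φ₂ · cos Δλ )
  = atan2(0.81177, 0.36355) = 65.875° → normalised to [0°, 360°): 65.875°.

66°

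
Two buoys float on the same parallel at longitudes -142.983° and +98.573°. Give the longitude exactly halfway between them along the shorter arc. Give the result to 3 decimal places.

Signed shortest Δλ from -142.983° to +98.573° is -118.444°.
Midpoint longitude = -142.983° + (-118.444°)/2 = -142.983° − 59.222° = -202.205°.
Normalise into (−180°, 180°]: +157.795°.
(The naïve average (-142.983 + +98.573)/2 = -22.205° is on the wrong side of the globe.)

+157.795°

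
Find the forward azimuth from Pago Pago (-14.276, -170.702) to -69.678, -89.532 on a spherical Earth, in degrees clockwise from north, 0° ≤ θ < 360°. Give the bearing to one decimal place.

Δλ = -89.532 − -170.702 = 81.170°.
θ = atan2( sin Δλ · cos φ₂ , cos φ₁ · sin φ₂ − sin φ₁ · cos φ₂ · cos Δλ )
  = atan2(0.34318, -0.89565) = 159.035° → normalised to [0°, 360°): 159.035°.

159.0°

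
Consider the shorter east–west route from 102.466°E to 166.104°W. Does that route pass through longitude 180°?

Naïve |-166.104 − 102.466| = 268.57° > 180°, so the shorter arc goes the other way round — across 180°.
Signed shortest Δλ = ((-166.104 − 102.466 + 180) mod 360) − 180 = 91.43°.
Going east by 91.43° from +102.466° passes through 180° before reaching -166.104°.

Yes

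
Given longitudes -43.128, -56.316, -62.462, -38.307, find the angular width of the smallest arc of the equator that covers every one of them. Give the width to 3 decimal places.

Sort the longitudes: -62.462°, -56.316°, -43.128°, -38.307°.
Eastward gaps between consecutive values (wrapping around): 6.146°, 13.188°, 4.821°, 335.845°.
Largest gap = 335.845° ⇒ minimal covering band is its complement: 360° − 335.845° = 24.155°.
Band runs from -62.462° eastward to -38.307°.

24.155°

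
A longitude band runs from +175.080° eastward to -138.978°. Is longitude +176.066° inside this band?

Band width going east from +175.080° to -138.978°: ((-138.978 − 175.080) mod 360) = 45.942°.
Offset of +176.066° east of the west edge: ((176.066 − 175.080) mod 360) = 0.986°.
0.986° ≤ 45.942° ⇒ inside.

Yes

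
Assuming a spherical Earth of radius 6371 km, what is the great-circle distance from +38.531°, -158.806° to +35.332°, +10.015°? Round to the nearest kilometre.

Δλ = 10.015 − -158.806 = 168.821°.
Δφ = 35.332 − 38.531 = -3.199°.
a = sin²(Δφ/2) + cos φ₁ · cos φ₂ · sin²(Δλ/2) = 0.632913.
c = 2·atan2(√a, √(1−a)) = 1.83986 rad → d = 6371·c ≈ 11721.73 km.

11722 km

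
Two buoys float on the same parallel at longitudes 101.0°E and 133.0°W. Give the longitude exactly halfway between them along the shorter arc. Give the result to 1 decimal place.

Signed shortest Δλ from +101.0° to -133.0° is +126.0°.
Midpoint longitude = +101.0° + (+126.0°)/2 = +101.0° + 63.0° = +164.0°.
(The naïve average (+101.0 + -133.0)/2 = -16.0° is on the wrong side of the globe.)

164.0°E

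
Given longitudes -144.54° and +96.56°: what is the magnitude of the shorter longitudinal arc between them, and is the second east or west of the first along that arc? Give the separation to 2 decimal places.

118.90° west

Raw difference: 96.56 − -144.54 = 241.1°.
Normalise into (−180°, 180°]: 241.1° − 360° = -118.9°.
Negative ⇒ the second point lies to the west; separation 118.90°.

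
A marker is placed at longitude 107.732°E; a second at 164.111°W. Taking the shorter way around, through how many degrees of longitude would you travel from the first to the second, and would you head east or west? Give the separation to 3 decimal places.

88.157° east

Raw difference: -164.111 − 107.732 = -271.843°.
Normalise into (−180°, 180°]: -271.843° + 360° = 88.157°.
Positive ⇒ the second point lies to the east; separation 88.157°.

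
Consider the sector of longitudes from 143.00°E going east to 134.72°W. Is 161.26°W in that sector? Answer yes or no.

Band width going east from +143.00° to -134.72°: ((-134.72 − 143.00) mod 360) = 82.28°.
Offset of -161.26° east of the west edge: ((-161.26 − 143.00) mod 360) = 55.74°.
55.74° ≤ 82.28° ⇒ inside.

Yes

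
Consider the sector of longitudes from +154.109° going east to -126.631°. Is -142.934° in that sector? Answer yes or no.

Band width going east from +154.109° to -126.631°: ((-126.631 − 154.109) mod 360) = 79.260°.
Offset of -142.934° east of the west edge: ((-142.934 − 154.109) mod 360) = 62.957°.
62.957° ≤ 79.260° ⇒ inside.

Yes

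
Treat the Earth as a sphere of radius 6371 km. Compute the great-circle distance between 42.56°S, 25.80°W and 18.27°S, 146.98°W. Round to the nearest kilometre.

Δλ = -146.98 − -25.80 = -121.18°.
Δφ = -18.27 − -42.56 = 24.29°.
a = sin²(Δφ/2) + cos φ₁ · cos φ₂ · sin²(Δλ/2) = 0.575042.
c = 2·atan2(√a, √(1−a)) = 1.72145 rad → d = 6371·c ≈ 10967.35 km.

10967 km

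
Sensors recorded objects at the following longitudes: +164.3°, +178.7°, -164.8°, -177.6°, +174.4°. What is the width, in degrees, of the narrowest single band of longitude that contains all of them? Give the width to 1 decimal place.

30.9°

Sort the longitudes: -177.6°, -164.8°, +164.3°, +174.4°, +178.7°.
Eastward gaps between consecutive values (wrapping around): 12.8°, 329.1°, 10.1°, 4.3°, 3.7°.
Largest gap = 329.1° ⇒ minimal covering band is its complement: 360° − 329.1° = 30.9°.
Band runs from +164.3° eastward to -164.8°, crossing the antimeridian.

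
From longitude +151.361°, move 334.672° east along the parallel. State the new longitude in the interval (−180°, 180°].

+126.033°

Start at +151.361°; shift +334.672° → +486.033°.
+486.033° lies outside (−180°, 180°]; subtract 360° → +126.033°.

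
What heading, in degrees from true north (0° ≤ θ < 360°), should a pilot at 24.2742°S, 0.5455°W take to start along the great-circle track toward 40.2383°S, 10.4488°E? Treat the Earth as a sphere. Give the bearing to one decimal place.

152.6°

Δλ = 10.4488 − -0.5455 = 10.9943°.
θ = atan2( sin Δλ · cos φ₂ , cos φ₁ · sin φ₂ − sin φ₁ · cos φ₂ · cos Δλ )
  = atan2(0.14558, -0.28079) = 152.595° → normalised to [0°, 360°): 152.595°.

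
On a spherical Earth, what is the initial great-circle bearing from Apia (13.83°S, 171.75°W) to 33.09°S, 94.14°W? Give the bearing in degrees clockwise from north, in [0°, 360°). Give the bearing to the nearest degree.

Δλ = -94.14 − -171.75 = 77.61°.
θ = atan2( sin Δλ · cos φ₂ , cos φ₁ · sin φ₂ − sin φ₁ · cos φ₂ · cos Δλ )
  = atan2(0.81830, -0.48716) = 120.766° → normalised to [0°, 360°): 120.766°.

121°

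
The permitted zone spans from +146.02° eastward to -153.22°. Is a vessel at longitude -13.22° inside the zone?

Band width going east from +146.02° to -153.22°: ((-153.22 − 146.02) mod 360) = 60.76°.
Offset of -13.22° east of the west edge: ((-13.22 − 146.02) mod 360) = 200.76°.
200.76° > 60.76° ⇒ outside.

No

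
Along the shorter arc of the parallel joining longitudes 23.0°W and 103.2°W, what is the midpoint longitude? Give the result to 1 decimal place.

63.1°W

Signed shortest Δλ from -23.0° to -103.2° is -80.2°.
Midpoint longitude = -23.0° + (-80.2°)/2 = -23.0° − 40.1° = -63.1°.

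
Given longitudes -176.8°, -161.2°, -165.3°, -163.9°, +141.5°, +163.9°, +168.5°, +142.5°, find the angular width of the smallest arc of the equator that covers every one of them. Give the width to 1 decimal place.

Sort the longitudes: -176.8°, -165.3°, -163.9°, -161.2°, +141.5°, +142.5°, +163.9°, +168.5°.
Eastward gaps between consecutive values (wrapping around): 11.5°, 1.4°, 2.7°, 302.7°, 1.0°, 21.4°, 4.6°, 14.7°.
Largest gap = 302.7° ⇒ minimal covering band is its complement: 360° − 302.7° = 57.3°.
Band runs from +141.5° eastward to -161.2°, crossing the antimeridian.

57.3°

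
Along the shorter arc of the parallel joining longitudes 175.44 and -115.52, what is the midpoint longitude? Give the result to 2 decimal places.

-150.04°

Signed shortest Δλ from +175.44° to -115.52° is +69.04°.
Midpoint longitude = +175.44° + (+69.04°)/2 = +175.44° + 34.52° = +209.96°.
Normalise into (−180°, 180°]: -150.04°.
(The naïve average (+175.44 + -115.52)/2 = 29.96° is on the wrong side of the globe.)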